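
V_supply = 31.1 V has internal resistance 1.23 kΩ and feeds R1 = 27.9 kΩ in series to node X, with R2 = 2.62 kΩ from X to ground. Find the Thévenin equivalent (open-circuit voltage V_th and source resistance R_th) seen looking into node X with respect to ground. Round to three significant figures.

R1' = 1.23 + 27.9 = 29.13 kΩ (source resistance + R1).
With X open, the divider is unloaded: V_th = 31.1 × 2.62/31.75 = 2.566 V.
With V_supply suppressed (replaced by a short), R_th = R1' ‖ R2 = (29.13 × 2.62)/(29.13 + 2.62) = 2.404 kΩ.

V_th ≈ 2.57 V, R_th ≈ 2.40 kΩ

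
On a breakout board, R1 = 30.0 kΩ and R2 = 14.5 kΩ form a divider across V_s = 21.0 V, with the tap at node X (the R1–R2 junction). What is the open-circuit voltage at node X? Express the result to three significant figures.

V_th ≈ 6.84 V

V_th is the unloaded tap voltage: V_s · R2/(R1+R2) = 21.0 × 0.3258 = 6.843 V.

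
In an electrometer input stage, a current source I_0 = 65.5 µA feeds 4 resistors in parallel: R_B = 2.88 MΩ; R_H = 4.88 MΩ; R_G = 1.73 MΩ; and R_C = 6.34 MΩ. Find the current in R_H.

ΣG = 1/2.88 + 1/4.88 + 1/1.73 + 1/6.34 = 1.288.
By the current-divider rule, I = I_0 · G_k/ΣG = 65.5 × 0.1591 = 10.42 µA.

I ≈ 10.4 µA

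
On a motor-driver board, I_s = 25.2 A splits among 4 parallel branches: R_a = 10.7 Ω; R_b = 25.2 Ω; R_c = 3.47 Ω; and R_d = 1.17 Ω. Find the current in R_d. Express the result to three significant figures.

Total conductance ΣG = 1/10.7 + 1/25.2 + 1/3.47 + 1/1.17 = 1.276 (units of 1/Ω).
Current divider: I(R_d) = I_s · G_k/ΣG = 25.2 × (0.8547/1.276) = 25.2 × 0.6698 = 16.88 A.

I ≈ 16.9 A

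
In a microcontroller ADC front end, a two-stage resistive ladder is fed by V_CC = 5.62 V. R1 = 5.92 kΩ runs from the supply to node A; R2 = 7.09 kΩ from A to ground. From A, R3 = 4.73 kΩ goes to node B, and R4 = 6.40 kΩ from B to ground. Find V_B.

Looking into the second stage from A: R3 + R4 = 11.13 kΩ appears in parallel with R2.
Effective lower resistance at A: R2 ‖ 11.13 = 4.331 kΩ.
V_A = 5.62 × 4.331/(5.92 + 4.331) = 2.374 V.
Stage 2 is unloaded, so V_B = V_A · R4/(R3+R4) = 2.374 × 6.40/11.13 = 1.365 V.

V_B ≈ 1.37 V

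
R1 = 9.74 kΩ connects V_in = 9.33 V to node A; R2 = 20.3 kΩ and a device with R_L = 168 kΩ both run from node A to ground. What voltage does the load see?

The load sits in parallel with R2, giving an effective lower resistance R2' = R2·R_L/(R2+R_L) = 18.11 kΩ.
Now apply the divider: V_out = 9.33 × 0.6503 = 6.067 V.
(Unloaded it would be 6.30 V; the load pulls it down.)

V_out ≈ 6.07 V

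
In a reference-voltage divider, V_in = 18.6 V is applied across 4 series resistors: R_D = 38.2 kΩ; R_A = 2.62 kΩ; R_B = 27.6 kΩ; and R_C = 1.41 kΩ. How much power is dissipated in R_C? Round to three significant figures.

The common current is I = 18.6/69.83 = 0.2664 mA.
P(R_C) = I²·R_C = (0.2664)² × 1.41 = 0.1000 mW.

P ≈ 0.100 mW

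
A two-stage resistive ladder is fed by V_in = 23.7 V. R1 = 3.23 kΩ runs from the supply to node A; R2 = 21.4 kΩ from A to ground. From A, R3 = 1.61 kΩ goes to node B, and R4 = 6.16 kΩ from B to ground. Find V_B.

V_B ≈ 12.0 V

The second stage (R3 + R4 = 7.770 kΩ) loads node A in parallel with R2.
Effective lower resistance at A: R2 ‖ 7.770 = 5.700 kΩ.
First divider: V_A = V_in · 5.700/(3.23 + 5.700) = 15.13 V.
Stage 2 is unloaded, so V_B = V_A · R4/(R3+R4) = 15.13 × 6.16/7.770 = 11.99 V.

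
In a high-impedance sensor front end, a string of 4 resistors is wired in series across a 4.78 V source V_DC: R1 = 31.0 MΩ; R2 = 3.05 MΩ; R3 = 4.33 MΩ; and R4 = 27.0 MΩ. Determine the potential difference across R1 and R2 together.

V ≈ 2.49 V

Total series resistance ΣR = 31.0 + 3.05 + 4.33 + 27.0 = 65.38 MΩ.
R_{R1..R2} = 31.0 + 3.05 = 34.05 MΩ.
By the voltage-divider rule, V = 4.78 × 34.05/65.38 = 2.489 V.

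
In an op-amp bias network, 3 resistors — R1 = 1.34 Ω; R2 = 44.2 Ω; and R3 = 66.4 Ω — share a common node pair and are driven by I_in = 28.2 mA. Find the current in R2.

Conductances: ΣG = 1/1.34 + 1/44.2 + 1/66.4 = 0.7840 (1/Ω).
Current divider: I(R2) = I_in · G_k/ΣG = 28.2 × (0.02262/0.7840) = 28.2 × 0.02886 = 0.8138 mA.

I ≈ 0.814 mA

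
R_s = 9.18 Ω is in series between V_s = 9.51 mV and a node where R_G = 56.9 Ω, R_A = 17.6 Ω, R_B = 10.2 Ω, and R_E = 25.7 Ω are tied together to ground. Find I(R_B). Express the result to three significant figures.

Combine the parallel branches: R_p = (1/56.9 + 1/17.6 + 1/10.2 + 1/25.7)⁻¹ = 4.732 Ω.
V_A by voltage divider: V_A = 9.51 × 4.732/(9.18 + 4.732) = 3.235 mV.
I(R_B) = V_A / R_B = 3.235/10.2 = 0.3171 mA.
(Equivalently: I_total = 0.6836 mA, then current-divider fraction G_k/ΣG = 0.4639.)

I ≈ 0.317 mA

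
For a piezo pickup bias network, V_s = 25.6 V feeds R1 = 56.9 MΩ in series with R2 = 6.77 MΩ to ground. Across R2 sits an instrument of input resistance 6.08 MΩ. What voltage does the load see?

V_out ≈ 1.36 V

R2 ‖ R_L = (6.77 × 6.08)/(6.77 + 6.08) = 3.203 MΩ.
Voltage divider with the loaded lower leg: V_out = 25.6 × 3.203/(56.9 + 3.203) = 25.6 × 0.05330 = 1.364 V.
(Unloaded it would be 2.72 V; the load pulls it down.)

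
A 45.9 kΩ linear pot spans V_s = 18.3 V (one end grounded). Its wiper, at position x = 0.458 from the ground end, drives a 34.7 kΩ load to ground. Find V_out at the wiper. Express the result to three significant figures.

V_out ≈ 6.31 V

Split the track: R_lower = x·R_p = 21.02 kΩ, R_upper = (1−x)·R_p = 24.88 kΩ.
(x·R_p) ‖ R_L = 13.09 kΩ.
Then V_out = V_s · 13.09/(24.88 + 13.09) = 6.310 V.
(Unloaded: V_out = x·V_s = 8.38 V.)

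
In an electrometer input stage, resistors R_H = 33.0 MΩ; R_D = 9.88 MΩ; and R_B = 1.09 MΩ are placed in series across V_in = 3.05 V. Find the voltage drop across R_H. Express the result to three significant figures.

ΣR = 33.0 + 9.88 + 1.09 = 43.97 MΩ.
Voltage divider: V = V_in · (33.00 / 43.97) = 3.05 × 0.7505 = 2.289 V.

V ≈ 2.29 V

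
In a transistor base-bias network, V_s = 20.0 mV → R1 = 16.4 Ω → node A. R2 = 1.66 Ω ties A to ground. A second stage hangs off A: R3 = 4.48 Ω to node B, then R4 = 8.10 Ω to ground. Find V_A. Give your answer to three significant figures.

Looking into the second stage from A: R3 + R4 = 12.58 Ω appears in parallel with R2.
R2 ‖ (R3+R4) = 1.466 Ω.
First divider: V_A = V_s · 1.466/(16.4 + 1.466) = 1.642 mV.

V_A ≈ 1.64 mV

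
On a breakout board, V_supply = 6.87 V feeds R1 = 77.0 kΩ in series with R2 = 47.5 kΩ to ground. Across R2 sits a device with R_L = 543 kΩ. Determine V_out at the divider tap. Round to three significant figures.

R2 ‖ R_L = (47.5 × 543)/(47.5 + 543) = 43.68 kΩ.
Then V_out = V_supply · R2'/(R1 + R2') = 6.87 × 43.68/120.7 = 2.487 V.

V_out ≈ 2.49 V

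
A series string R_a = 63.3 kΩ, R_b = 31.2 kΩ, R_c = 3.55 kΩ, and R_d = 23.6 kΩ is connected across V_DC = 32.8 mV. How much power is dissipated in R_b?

ΣR = 121.6 kΩ → I = 32.8/121.6 = 0.2696 µA.
P(R_b) = I²·R_b = (0.2696)² × 31.2 = 2.268 nW.

P ≈ 2.27 nW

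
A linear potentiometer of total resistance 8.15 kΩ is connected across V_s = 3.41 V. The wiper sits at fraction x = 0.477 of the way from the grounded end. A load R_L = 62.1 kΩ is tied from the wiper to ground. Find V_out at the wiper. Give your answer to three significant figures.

Lower segment x·R_p = 3.888 kΩ; upper segment (1−x)·R_p = 4.262 kΩ.
R_L loads the lower segment: effective lower R = 3.659 kΩ.
Loaded-divider output: V_out = 3.41 × 0.4619 = 1.575 V.
(Unloaded: V_out = x·V_s = 1.63 V.)

V_out ≈ 1.58 V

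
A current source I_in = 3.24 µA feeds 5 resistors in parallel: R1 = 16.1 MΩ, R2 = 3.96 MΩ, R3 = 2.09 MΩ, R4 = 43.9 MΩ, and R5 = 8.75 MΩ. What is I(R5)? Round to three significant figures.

I ≈ 0.398 µA

Total conductance ΣG = 1/16.1 + 1/3.96 + 1/2.09 + 1/43.9 + 1/8.75 = 0.9302 (units of 1/MΩ).
By the current-divider rule, I = I_in · G_k/ΣG = 3.24 × 0.1229 = 0.3981 µA.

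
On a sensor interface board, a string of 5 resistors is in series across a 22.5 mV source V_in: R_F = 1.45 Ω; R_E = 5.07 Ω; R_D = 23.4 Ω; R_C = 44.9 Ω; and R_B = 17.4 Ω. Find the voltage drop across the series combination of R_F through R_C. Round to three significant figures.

Total series resistance ΣR = 1.45 + 5.07 + 23.4 + 44.9 + 17.4 = 92.22 Ω.
R_{R_F..R_C} = 1.45 + 5.07 + 23.4 + 44.9 = 74.82 Ω.
Voltage divider: V = V_in · (74.82 / 92.22) = 22.5 × 0.8113 = 18.25 mV.

V ≈ 18.3 mV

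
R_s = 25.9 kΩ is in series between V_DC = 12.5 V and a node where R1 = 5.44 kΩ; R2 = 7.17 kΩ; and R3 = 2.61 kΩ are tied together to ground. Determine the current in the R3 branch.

Combine the parallel branches: R_p = (1/5.44 + 1/7.17 + 1/2.61)⁻¹ = 1.416 kΩ.
Node voltage V_A = V_DC · R_p/(R_s + R_p) = 12.5 × 0.05182 = 0.6478 V.
Branch current I = V_A/R3 = 0.6478/2.61 = 0.2482 mA.

I ≈ 0.248 mA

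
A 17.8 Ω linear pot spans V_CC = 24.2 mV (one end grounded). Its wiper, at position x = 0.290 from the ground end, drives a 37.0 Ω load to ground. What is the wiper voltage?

V_out ≈ 6.39 mV

Lower segment x·R_p = 5.162 Ω; upper segment (1−x)·R_p = 12.64 Ω.
(x·R_p) ‖ R_L = 4.530 Ω.
Then V_out = V_CC · 4.530/(12.64 + 4.530) = 6.385 mV.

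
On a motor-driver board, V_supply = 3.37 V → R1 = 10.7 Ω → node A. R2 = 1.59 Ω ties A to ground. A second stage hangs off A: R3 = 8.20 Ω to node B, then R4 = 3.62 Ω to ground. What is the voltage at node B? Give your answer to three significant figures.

V_B ≈ 0.120 V

Looking into the second stage from A: R3 + R4 = 11.82 Ω appears in parallel with R2.
R2 ‖ (R3+R4) = 1.401 Ω.
V_A = 3.37 × 1.401/(10.7 + 1.401) = 0.3903 V.
Then the unloaded second divider: V_B = V_A × R4/(R3+R4) = 0.3903 × 0.3063 = 0.1195 V.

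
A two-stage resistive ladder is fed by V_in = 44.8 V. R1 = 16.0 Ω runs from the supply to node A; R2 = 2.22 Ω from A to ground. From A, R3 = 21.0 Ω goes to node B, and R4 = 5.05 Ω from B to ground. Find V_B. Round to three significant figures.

Node A sees R2 in parallel with the series input of stage 2, R3 + R4 = 26.05 Ω.
R2 ‖ (R3+R4) = 2.046 Ω.
V_A = 44.8 × 2.046/(16.0 + 2.046) = 5.079 V.
Stage 2 is unloaded, so V_B = V_A · R4/(R3+R4) = 5.079 × 5.05/26.05 = 0.9845 V.

V_B ≈ 0.985 V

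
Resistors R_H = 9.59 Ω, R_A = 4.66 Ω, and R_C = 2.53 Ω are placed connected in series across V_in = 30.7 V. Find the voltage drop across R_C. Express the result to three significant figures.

Series total: ΣR = 9.59 + 4.66 + 2.53 = 16.78 Ω.
By the voltage-divider rule, V = 30.7 × 2.530/16.78 = 4.629 V.

V ≈ 4.63 V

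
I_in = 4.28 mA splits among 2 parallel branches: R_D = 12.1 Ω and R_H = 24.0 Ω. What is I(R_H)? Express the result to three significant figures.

With just two branches, the current splits inversely with resistance.
So I = 4.28 × 12.1/36.10 = 1.435 mA.

I ≈ 1.43 mA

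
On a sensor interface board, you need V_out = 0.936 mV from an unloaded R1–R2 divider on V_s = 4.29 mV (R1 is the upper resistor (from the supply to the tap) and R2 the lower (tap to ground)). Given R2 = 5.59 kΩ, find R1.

R1 ≈ 20.0 kΩ

V_out/V_s = R2/(R1+R2) = 0.2182.
So R1 = R2 · (V_s/V_out − 1) = 5.59 × (4.29/0.936 − 1) = 5.59 × 3.583 = 20.03 kΩ.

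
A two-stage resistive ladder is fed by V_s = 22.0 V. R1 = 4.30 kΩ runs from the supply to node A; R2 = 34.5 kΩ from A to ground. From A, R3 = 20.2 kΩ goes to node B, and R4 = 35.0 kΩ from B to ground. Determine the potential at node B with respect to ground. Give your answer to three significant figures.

V_B ≈ 11.6 V

Node A sees R2 in parallel with the series input of stage 2, R3 + R4 = 55.20 kΩ.
Effective lower resistance at A: R2 ‖ 55.20 = 21.23 kΩ.
First divider: V_A = V_s · 21.23/(4.30 + 21.23) = 18.29 V.
Then the unloaded second divider: V_B = V_A × R4/(R3+R4) = 18.29 × 0.6341 = 11.60 V.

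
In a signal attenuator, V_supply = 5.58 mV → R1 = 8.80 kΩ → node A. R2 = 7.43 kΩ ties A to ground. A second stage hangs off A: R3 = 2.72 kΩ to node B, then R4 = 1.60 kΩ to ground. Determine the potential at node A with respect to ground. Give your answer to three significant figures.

V_A ≈ 1.32 mV

Node A sees R2 in parallel with the series input of stage 2, R3 + R4 = 4.320 kΩ.
R2 ‖ (R3+R4) = 2.732 kΩ.
First divider: V_A = V_supply · 2.732/(8.80 + 2.732) = 1.322 mV.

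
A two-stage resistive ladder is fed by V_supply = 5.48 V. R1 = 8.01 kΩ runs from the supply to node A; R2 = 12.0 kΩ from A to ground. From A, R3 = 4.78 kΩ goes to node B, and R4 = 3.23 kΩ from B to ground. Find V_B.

The second stage (R3 + R4 = 8.010 kΩ) loads node A in parallel with R2.
Effective lower resistance at A: R2 ‖ 8.010 = 4.804 kΩ.
First divider: V_A = V_supply · 4.804/(8.01 + 4.804) = 2.054 V.
V_B = V_A × 0.4032 = 0.8284 V.

V_B ≈ 0.828 V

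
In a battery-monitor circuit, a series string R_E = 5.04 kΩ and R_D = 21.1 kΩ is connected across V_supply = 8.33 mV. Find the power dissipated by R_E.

P ≈ 0.512 nW

The common current is I = 8.33/26.14 = 0.3187 µA.
P(R_E) = I²·R_E = (0.3187)² × 5.04 = 0.5118 nW.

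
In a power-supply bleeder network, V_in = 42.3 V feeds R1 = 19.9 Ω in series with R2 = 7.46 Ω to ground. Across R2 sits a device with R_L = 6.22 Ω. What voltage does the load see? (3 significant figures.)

V_out ≈ 6.16 V

R2 ‖ R_L = (7.46 × 6.22)/(7.46 + 6.22) = 3.392 Ω.
Then V_out = V_in · R2'/(R1 + R2') = 42.3 × 3.392/23.29 = 6.160 V.
(Unloaded it would be 11.5 V; the load pulls it down.)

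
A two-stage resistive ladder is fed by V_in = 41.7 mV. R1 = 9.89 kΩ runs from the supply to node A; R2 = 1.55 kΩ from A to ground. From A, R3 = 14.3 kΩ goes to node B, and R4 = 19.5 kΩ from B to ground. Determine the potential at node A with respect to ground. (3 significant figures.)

V_A ≈ 5.43 mV

Node A sees R2 in parallel with the series input of stage 2, R3 + R4 = 33.80 kΩ.
Effective lower resistance at A: R2 ‖ 33.80 = 1.482 kΩ.
So V_A = 41.7 × 0.1303 = 5.434 mV.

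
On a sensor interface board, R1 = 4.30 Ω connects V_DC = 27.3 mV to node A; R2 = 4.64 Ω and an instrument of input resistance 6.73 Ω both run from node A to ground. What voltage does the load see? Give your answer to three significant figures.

The load sits in parallel with R2, giving an effective lower resistance R2' = R2·R_L/(R2+R_L) = 2.746 Ω.
Then V_out = V_DC · R2'/(R1 + R2') = 27.3 × 2.746/7.046 = 10.64 mV.

V_out ≈ 10.6 mV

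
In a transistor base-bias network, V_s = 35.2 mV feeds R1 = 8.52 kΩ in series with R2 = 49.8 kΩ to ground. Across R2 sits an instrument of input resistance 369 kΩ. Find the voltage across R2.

V_out ≈ 29.5 mV

R2 ‖ R_L = (49.8 × 369)/(49.8 + 369) = 43.88 kΩ.
Now apply the divider: V_out = 35.2 × 0.8374 = 29.48 mV.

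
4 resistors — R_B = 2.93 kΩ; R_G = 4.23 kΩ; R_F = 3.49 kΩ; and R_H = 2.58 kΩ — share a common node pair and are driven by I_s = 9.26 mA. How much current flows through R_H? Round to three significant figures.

Conductances: ΣG = 1/2.93 + 1/4.23 + 1/3.49 + 1/2.58 = 1.252 (1/kΩ).
R_H takes the fraction G_k/ΣG = 0.3876/1.252 = 0.3096, so I = 9.26 × 0.3096 = 2.867 mA.

I ≈ 2.87 mA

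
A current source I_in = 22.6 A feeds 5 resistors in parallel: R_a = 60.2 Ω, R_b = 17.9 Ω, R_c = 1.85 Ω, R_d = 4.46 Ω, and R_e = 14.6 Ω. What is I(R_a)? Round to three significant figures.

Total conductance ΣG = 1/60.2 + 1/17.9 + 1/1.85 + 1/4.46 + 1/14.6 = 0.9057 (units of 1/Ω).
By the current-divider rule, I = I_in · G_k/ΣG = 22.6 × 0.01834 = 0.4145 A.

I ≈ 0.414 A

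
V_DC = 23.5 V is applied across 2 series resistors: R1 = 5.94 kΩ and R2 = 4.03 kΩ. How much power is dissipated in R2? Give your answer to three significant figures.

P ≈ 22.4 mW

Series current I = V_DC/ΣR = 23.5/9.970 = 2.357 mA.
P = I²R = 5.556 × 4.03 = 22.39 mW.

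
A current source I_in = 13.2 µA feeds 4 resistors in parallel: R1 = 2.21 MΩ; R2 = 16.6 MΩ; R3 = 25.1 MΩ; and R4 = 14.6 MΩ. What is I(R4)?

Conductances: ΣG = 1/2.21 + 1/16.6 + 1/25.1 + 1/14.6 = 0.6211 (1/MΩ).
R4 takes the fraction G_k/ΣG = 0.06849/0.6211 = 0.1103, so I = 13.2 × 0.1103 = 1.456 µA.

I ≈ 1.46 µA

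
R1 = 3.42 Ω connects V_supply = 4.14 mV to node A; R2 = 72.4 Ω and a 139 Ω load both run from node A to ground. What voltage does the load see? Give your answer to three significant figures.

V_out ≈ 3.86 mV

First combine the lower leg with the load: R2 ‖ R_L = 47.60 Ω.
Then V_out = V_supply · R2'/(R1 + R2') = 4.14 × 47.60/51.02 = 3.863 mV.
(Unloaded it would be 3.95 mV; the load pulls it down.)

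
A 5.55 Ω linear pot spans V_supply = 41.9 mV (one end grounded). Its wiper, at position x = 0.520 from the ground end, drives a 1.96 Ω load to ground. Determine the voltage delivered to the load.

Split the track: R_lower = x·R_p = 2.886 Ω, R_upper = (1−x)·R_p = 2.664 Ω.
R_L loads the lower segment: effective lower R = 1.167 Ω.
Loaded-divider output: V_out = 41.9 × 0.3047 = 12.77 mV.

V_out ≈ 12.8 mV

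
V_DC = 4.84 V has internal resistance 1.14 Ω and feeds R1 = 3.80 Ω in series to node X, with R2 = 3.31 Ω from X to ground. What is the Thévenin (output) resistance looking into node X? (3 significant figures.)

R_th ≈ 1.98 Ω

R1' = 1.14 + 3.80 = 4.940 Ω (source resistance + R1).
Zeroing V_DC shorts the top of R1' to ground, so R_th = R1' ‖ R2 = 1.982 Ω.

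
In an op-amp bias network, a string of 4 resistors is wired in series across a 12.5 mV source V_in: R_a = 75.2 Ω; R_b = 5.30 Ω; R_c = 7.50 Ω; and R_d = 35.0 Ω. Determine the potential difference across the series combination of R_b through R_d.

V ≈ 4.86 mV

Total series resistance ΣR = 75.2 + 5.30 + 7.50 + 35.0 = 123.0 Ω.
R_{R_b..R_d} = 5.30 + 7.50 + 35.0 = 47.80 Ω.
V = V_in · R/ΣR = 12.5 × 0.3886 = 4.858 mV.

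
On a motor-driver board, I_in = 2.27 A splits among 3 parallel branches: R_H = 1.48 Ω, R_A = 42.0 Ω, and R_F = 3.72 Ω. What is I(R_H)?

I ≈ 1.58 A

ΣG = 1/1.48 + 1/42.0 + 1/3.72 = 0.9683.
By the current-divider rule, I = I_in · G_k/ΣG = 2.27 × 0.6978 = 1.584 A.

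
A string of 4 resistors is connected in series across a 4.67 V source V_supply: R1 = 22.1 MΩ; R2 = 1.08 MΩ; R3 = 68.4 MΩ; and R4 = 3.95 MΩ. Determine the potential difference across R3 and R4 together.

Total series resistance ΣR = 22.1 + 1.08 + 68.4 + 3.95 = 95.53 MΩ.
R_{R3..R4} = 68.4 + 3.95 = 72.35 MΩ.
Voltage divider: V = V_supply · (72.35 / 95.53) = 4.67 × 0.7574 = 3.537 V.

V ≈ 3.54 V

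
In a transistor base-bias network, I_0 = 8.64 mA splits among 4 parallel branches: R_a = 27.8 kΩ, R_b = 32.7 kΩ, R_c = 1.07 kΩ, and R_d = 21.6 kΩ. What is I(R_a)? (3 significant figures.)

Conductances: ΣG = 1/27.8 + 1/32.7 + 1/1.07 + 1/21.6 = 1.047 (1/kΩ).
By the current-divider rule, I = I_0 · G_k/ΣG = 8.64 × 0.03434 = 0.2967 mA.

I ≈ 0.297 mA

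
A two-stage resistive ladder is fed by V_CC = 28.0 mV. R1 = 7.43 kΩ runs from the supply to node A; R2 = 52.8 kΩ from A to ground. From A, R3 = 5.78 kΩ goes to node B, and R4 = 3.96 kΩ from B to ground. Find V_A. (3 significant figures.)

V_A ≈ 14.7 mV

The second stage (R3 + R4 = 9.740 kΩ) loads node A in parallel with R2.
Effective lower resistance at A: R2 ‖ 9.740 = 8.223 kΩ.
So V_A = 28.0 × 0.5253 = 14.71 mV.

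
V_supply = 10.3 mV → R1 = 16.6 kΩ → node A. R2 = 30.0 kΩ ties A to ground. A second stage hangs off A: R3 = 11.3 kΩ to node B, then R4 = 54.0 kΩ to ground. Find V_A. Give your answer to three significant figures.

V_A ≈ 5.70 mV

Looking into the second stage from A: R3 + R4 = 65.30 kΩ appears in parallel with R2.
Effective lower resistance at A: R2 ‖ 65.30 = 20.56 kΩ.
V_A = 10.3 × 20.56/(16.6 + 20.56) = 5.698 mV.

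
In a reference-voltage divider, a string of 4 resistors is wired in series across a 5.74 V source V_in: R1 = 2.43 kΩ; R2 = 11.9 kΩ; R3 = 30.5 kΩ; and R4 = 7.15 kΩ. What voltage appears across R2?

V ≈ 1.31 V

Series total: ΣR = 2.43 + 11.9 + 30.5 + 7.15 = 51.98 kΩ.
By the voltage-divider rule, V = 5.74 × 11.90/51.98 = 1.314 V.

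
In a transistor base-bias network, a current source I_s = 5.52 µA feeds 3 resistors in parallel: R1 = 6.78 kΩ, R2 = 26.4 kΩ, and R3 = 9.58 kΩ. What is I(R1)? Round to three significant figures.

ΣG = 1/6.78 + 1/26.4 + 1/9.58 = 0.2898.
R1 takes the fraction G_k/ΣG = 0.1475/0.2898 = 0.5090, so I = 5.52 × 0.5090 = 2.810 µA.

I ≈ 2.81 µA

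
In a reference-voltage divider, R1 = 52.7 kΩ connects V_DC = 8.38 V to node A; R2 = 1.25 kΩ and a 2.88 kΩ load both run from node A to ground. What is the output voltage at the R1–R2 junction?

R2 ‖ R_L = (1.25 × 2.88)/(1.25 + 2.88) = 0.8717 kΩ.
Then V_out = V_DC · R2'/(R1 + R2') = 8.38 × 0.8717/53.57 = 0.1364 V.

V_out ≈ 0.136 V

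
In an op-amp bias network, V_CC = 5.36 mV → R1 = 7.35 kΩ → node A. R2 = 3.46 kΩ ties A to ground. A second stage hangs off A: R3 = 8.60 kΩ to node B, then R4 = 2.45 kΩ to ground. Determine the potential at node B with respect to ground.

V_B ≈ 0.314 mV

Looking into the second stage from A: R3 + R4 = 11.05 kΩ appears in parallel with R2.
R2 ‖ (R3+R4) = 2.635 kΩ.
First divider: V_A = V_CC · 2.635/(7.35 + 2.635) = 1.414 mV.
Stage 2 is unloaded, so V_B = V_A · R4/(R3+R4) = 1.414 × 2.45/11.05 = 0.3136 mV.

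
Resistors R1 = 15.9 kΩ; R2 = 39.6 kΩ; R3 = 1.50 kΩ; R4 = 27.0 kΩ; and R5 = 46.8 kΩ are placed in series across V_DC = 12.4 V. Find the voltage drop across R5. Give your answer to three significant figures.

V ≈ 4.44 V

Total series resistance ΣR = 15.9 + 39.6 + 1.50 + 27.0 + 46.8 = 130.8 kΩ.
Voltage divider: V = V_DC · (46.80 / 130.8) = 12.4 × 0.3578 = 4.437 V.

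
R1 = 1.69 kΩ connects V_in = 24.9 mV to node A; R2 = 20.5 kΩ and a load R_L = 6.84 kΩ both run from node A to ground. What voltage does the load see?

V_out ≈ 18.7 mV

The load sits in parallel with R2, giving an effective lower resistance R2' = R2·R_L/(R2+R_L) = 5.129 kΩ.
Now apply the divider: V_out = 24.9 × 0.7522 = 18.73 mV.
(Unloaded it would be 23.0 mV; the load pulls it down.)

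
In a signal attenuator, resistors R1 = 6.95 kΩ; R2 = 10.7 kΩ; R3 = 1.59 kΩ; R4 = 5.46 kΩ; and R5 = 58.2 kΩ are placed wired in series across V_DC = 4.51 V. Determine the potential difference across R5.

V ≈ 3.17 V

Series total: ΣR = 6.95 + 10.7 + 1.59 + 5.46 + 58.2 = 82.90 kΩ.
Voltage divider: V = V_DC · (58.20 / 82.90) = 4.51 × 0.7021 = 3.166 V.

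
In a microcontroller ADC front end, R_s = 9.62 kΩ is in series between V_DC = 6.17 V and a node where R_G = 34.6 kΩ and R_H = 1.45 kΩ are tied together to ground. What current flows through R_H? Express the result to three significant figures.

I ≈ 0.538 mA

Combine the parallel branches: R_p = (1/34.6 + 1/1.45)⁻¹ = 1.392 kΩ.
V_A by voltage divider: V_A = 6.17 × 1.392/(9.62 + 1.392) = 0.7798 V.
I(R_H) = V_A / R_H = 0.7798/1.45 = 0.5378 mA.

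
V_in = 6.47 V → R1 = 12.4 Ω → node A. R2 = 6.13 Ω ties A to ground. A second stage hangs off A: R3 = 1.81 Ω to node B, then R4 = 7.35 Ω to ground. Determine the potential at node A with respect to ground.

The second stage (R3 + R4 = 9.160 Ω) loads node A in parallel with R2.
Effective lower resistance at A: R2 ‖ 9.160 = 3.672 Ω.
First divider: V_A = V_in · 3.672/(12.4 + 3.672) = 1.478 V.

V_A ≈ 1.48 V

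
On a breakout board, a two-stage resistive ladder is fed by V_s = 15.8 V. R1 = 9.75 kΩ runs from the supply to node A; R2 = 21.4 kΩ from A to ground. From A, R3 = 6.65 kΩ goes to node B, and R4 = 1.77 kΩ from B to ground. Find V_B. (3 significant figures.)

Looking into the second stage from A: R3 + R4 = 8.420 kΩ appears in parallel with R2.
Effective lower resistance at A: R2 ‖ 8.420 = 6.043 kΩ.
So V_A = 15.8 × 0.3826 = 6.045 V.
Then the unloaded second divider: V_B = V_A × R4/(R3+R4) = 6.045 × 0.2102 = 1.271 V.

V_B ≈ 1.27 V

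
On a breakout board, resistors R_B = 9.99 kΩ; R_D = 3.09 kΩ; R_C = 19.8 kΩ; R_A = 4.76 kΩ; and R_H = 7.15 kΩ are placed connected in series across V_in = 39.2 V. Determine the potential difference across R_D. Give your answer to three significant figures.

V ≈ 2.70 V

ΣR = 9.99 + 3.09 + 19.8 + 4.76 + 7.15 = 44.79 kΩ.
Voltage divider: V = V_in · (3.090 / 44.79) = 39.2 × 0.06899 = 2.704 V.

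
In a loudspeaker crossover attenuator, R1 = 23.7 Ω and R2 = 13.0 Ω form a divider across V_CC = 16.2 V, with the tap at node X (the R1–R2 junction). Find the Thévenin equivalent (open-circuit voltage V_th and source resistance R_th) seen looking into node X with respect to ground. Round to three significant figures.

With X open, the divider is unloaded: V_th = 16.2 × 13.0/36.70 = 5.738 V.
Zeroing V_CC shorts the top of R1 to ground, so R_th = R1 ‖ R2 = 8.395 Ω.

V_th ≈ 5.74 V, R_th ≈ 8.40 Ω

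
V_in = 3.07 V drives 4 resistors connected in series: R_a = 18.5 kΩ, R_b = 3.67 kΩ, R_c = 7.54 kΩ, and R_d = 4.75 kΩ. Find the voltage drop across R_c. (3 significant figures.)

ΣR = 18.5 + 3.67 + 7.54 + 4.75 = 34.46 kΩ.
V = V_in · R/ΣR = 3.07 × 0.2188 = 0.6717 V.

V ≈ 0.672 V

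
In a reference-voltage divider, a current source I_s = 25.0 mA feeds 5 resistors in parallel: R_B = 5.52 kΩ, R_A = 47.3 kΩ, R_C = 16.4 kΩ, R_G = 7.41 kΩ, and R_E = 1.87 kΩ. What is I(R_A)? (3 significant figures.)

ΣG = 1/5.52 + 1/47.3 + 1/16.4 + 1/7.41 + 1/1.87 = 0.9330.
Current divider: I(R_A) = I_s · G_k/ΣG = 25.0 × (0.02114/0.9330) = 25.0 × 0.02266 = 0.5665 mA.

I ≈ 0.567 mA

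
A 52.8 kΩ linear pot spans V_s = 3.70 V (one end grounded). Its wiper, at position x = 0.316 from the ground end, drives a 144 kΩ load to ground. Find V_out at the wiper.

V_out ≈ 1.08 V

Lower segment x·R_p = 16.68 kΩ; upper segment (1−x)·R_p = 36.12 kΩ.
(x·R_p) ‖ R_L = 14.95 kΩ.
V_out = 3.70 × 14.95/(36.12 + 14.95) = 1.083 V.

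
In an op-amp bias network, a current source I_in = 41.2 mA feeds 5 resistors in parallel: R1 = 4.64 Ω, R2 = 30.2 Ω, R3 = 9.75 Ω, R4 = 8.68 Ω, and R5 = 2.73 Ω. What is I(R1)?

ΣG = 1/4.64 + 1/30.2 + 1/9.75 + 1/8.68 + 1/2.73 = 0.8327.
Current divider: I(R1) = I_in · G_k/ΣG = 41.2 × (0.2155/0.8327) = 41.2 × 0.2588 = 10.66 mA.

I ≈ 10.7 mA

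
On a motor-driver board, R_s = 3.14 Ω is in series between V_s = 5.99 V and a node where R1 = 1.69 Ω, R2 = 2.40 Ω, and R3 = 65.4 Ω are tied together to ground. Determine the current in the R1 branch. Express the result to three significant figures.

I ≈ 0.841 A

Equivalent of the parallel group: R_p = 0.9769 Ω.
V_A by voltage divider: V_A = 5.99 × 0.9769/(3.14 + 0.9769) = 1.421 V.
Branch current I = V_A/R1 = 1.421/1.69 = 0.8410 A.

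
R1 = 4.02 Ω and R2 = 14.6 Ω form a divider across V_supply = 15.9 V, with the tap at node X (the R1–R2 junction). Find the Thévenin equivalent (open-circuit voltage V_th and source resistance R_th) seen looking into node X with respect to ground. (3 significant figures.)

V_th ≈ 12.5 V, R_th ≈ 3.15 Ω

Open-circuit (no load on X): V_th = V_supply · R2/(R1 + R2) = 15.9 × 14.6/(4.020 + 14.6) = 12.47 V.
Zeroing V_supply shorts the top of R1 to ground, so R_th = R1 ‖ R2 = 3.152 Ω.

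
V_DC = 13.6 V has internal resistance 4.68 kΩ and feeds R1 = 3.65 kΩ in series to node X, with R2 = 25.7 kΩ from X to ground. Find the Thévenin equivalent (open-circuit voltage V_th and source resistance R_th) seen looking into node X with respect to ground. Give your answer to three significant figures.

V_th ≈ 10.3 V, R_th ≈ 6.29 kΩ

R1' = 4.68 + 3.65 = 8.330 kΩ (source resistance + R1).
V_th is the unloaded tap voltage: V_DC · R2/(R1'+R2) = 13.6 × 0.7552 = 10.27 V.
With V_DC suppressed (replaced by a short), R_th = R1' ‖ R2 = (8.330 × 25.7)/(8.330 + 25.7) = 6.291 kΩ.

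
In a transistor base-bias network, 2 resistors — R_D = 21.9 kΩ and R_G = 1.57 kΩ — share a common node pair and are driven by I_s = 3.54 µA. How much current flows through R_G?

I ≈ 3.30 µA

For two parallel branches, I_k = I_s · (other R)/(sum of R).
I(R_G) = 3.54 × 21.9/(21.9 + 1.57) = 3.54 × 0.9331 = 3.303 µA.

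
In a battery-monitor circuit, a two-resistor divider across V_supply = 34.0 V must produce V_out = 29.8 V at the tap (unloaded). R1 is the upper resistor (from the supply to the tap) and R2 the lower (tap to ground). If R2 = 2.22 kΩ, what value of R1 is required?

V_out/V_supply = R2/(R1+R2) = 0.8765.
So R1 = R2 · (V_supply/V_out − 1) = 2.22 × (34.0/29.8 − 1) = 2.22 × 0.1409 = 0.3129 kΩ.

R1 ≈ 0.313 kΩ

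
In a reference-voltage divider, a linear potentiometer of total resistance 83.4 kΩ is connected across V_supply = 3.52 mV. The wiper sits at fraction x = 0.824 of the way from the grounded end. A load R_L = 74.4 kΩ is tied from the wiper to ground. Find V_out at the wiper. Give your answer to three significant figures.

Split the track: R_lower = x·R_p = 68.72 kΩ, R_upper = (1−x)·R_p = 14.68 kΩ.
Lower segment in parallel with the load: 68.72 ‖ 74.4 = 35.72 kΩ.
Loaded-divider output: V_out = 3.52 × 0.7088 = 2.495 mV.
(Unloaded: V_out = x·V_supply = 2.90 mV.)

V_out ≈ 2.49 mV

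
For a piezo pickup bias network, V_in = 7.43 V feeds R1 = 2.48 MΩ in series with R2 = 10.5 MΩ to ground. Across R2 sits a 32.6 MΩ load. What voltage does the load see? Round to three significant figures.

V_out ≈ 5.66 V

The load sits in parallel with R2, giving an effective lower resistance R2' = R2·R_L/(R2+R_L) = 7.942 MΩ.
Then V_out = V_in · R2'/(R1 + R2') = 7.43 × 7.942/10.42 = 5.662 V.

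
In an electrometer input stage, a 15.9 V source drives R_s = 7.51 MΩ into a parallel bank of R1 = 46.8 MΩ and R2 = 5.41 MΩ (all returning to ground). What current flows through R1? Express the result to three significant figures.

I ≈ 0.133 µA

Parallel bank: R_p = 1/(1/46.8 + 1/5.41) = 4.849 MΩ.
V_A = 15.9 × 4.849/12.36 = 6.239 V.
I(R1) = V_A / R1 = 6.239/46.8 = 0.1333 µA.
(Equivalently: I_total = 1.286 µA, then current-divider fraction G_k/ΣG = 0.1036.)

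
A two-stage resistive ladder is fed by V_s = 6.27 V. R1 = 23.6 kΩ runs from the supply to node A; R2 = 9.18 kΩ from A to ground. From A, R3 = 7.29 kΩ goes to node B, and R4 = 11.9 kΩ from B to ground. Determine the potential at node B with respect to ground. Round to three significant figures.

Node A sees R2 in parallel with the series input of stage 2, R3 + R4 = 19.19 kΩ.
Effective lower resistance at A: R2 ‖ 19.19 = 6.210 kΩ.
V_A = 6.27 × 6.210/(23.6 + 6.210) = 1.306 V.
Stage 2 is unloaded, so V_B = V_A · R4/(R3+R4) = 1.306 × 11.9/19.19 = 0.8099 V.

V_B ≈ 0.810 V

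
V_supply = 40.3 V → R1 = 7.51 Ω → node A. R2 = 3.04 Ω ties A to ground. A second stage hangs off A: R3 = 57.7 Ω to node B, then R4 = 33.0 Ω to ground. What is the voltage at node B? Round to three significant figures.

V_B ≈ 4.13 V

Node A sees R2 in parallel with the series input of stage 2, R3 + R4 = 90.70 Ω.
R2 ‖ (R3+R4) = 2.941 Ω.
First divider: V_A = V_supply · 2.941/(7.51 + 2.941) = 11.34 V.
V_B = V_A × 0.3638 = 4.127 V.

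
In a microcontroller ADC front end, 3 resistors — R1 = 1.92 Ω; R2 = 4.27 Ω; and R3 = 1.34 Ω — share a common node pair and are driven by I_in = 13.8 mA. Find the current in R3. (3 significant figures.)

I ≈ 6.86 mA

ΣG = 1/1.92 + 1/4.27 + 1/1.34 = 1.501.
Current divider: I(R3) = I_in · G_k/ΣG = 13.8 × (0.7463/1.501) = 13.8 × 0.4971 = 6.860 mA.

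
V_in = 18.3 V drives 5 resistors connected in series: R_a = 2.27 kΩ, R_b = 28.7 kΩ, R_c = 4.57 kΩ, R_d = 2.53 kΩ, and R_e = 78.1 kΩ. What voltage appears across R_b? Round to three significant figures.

V ≈ 4.52 V

Total series resistance ΣR = 2.27 + 28.7 + 4.57 + 2.53 + 78.1 = 116.2 kΩ.
By the voltage-divider rule, V = 18.3 × 28.70/116.2 = 4.521 V.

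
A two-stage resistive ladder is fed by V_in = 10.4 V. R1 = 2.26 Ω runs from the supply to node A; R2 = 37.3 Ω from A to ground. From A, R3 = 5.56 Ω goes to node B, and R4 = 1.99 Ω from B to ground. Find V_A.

The second stage (R3 + R4 = 7.550 Ω) loads node A in parallel with R2.
Effective lower resistance at A: R2 ‖ 7.550 = 6.279 Ω.
So V_A = 10.4 × 0.7353 = 7.647 V.

V_A ≈ 7.65 V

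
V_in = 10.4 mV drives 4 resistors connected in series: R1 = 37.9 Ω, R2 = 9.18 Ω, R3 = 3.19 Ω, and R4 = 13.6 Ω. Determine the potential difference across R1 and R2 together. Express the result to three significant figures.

Total series resistance ΣR = 37.9 + 9.18 + 3.19 + 13.6 = 63.87 Ω.
R_{R1..R2} = 37.9 + 9.18 = 47.08 Ω.
Voltage divider: V = V_in · (47.08 / 63.87) = 10.4 × 0.7371 = 7.666 mV.

V ≈ 7.67 mV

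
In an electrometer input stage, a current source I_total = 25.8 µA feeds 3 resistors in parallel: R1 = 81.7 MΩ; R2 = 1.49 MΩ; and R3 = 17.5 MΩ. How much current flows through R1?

Total conductance ΣG = 1/81.7 + 1/1.49 + 1/17.5 = 0.7405 (units of 1/MΩ).
By the current-divider rule, I = I_total · G_k/ΣG = 25.8 × 0.01653 = 0.4264 µA.

I ≈ 0.426 µA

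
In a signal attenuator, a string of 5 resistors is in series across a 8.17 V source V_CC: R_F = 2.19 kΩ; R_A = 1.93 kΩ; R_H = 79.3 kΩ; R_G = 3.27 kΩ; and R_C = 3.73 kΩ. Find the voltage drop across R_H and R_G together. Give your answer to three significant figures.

ΣR = 2.19 + 1.93 + 79.3 + 3.27 + 3.73 = 90.42 kΩ.
R_{R_H..R_G} = 79.3 + 3.27 = 82.57 kΩ.
By the voltage-divider rule, V = 8.17 × 82.57/90.42 = 7.461 V.

V ≈ 7.46 V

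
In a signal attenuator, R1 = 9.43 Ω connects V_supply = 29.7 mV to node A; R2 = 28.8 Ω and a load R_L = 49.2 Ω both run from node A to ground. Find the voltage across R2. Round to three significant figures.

The load sits in parallel with R2, giving an effective lower resistance R2' = R2·R_L/(R2+R_L) = 18.17 Ω.
Now apply the divider: V_out = 29.7 × 0.6583 = 19.55 mV.

V_out ≈ 19.6 mV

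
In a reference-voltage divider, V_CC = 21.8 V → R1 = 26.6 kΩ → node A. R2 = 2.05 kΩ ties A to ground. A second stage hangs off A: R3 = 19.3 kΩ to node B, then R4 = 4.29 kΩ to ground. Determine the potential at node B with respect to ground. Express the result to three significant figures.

V_B ≈ 0.262 V

The second stage (R3 + R4 = 23.59 kΩ) loads node A in parallel with R2.
R2 ‖ (R3+R4) = 1.886 kΩ.
First divider: V_A = V_CC · 1.886/(26.6 + 1.886) = 1.443 V.
Then the unloaded second divider: V_B = V_A × R4/(R3+R4) = 1.443 × 0.1819 = 0.2625 V.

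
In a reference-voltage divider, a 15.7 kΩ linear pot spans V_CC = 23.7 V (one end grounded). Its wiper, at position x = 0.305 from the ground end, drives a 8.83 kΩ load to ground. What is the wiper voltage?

The pot divides into 10.91 kΩ above the wiper and 4.788 kΩ below.
(x·R_p) ‖ R_L = 3.105 kΩ.
V_out = 23.7 × 3.105/(10.91 + 3.105) = 5.250 V.
(Unloaded: V_out = x·V_CC = 7.23 V.)

V_out ≈ 5.25 V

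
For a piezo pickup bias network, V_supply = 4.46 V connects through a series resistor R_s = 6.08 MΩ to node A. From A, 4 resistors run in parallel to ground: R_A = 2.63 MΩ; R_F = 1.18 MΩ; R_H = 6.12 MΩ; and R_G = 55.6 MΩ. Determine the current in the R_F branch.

Combine the parallel branches: R_p = (1/2.63 + 1/1.18 + 1/6.12 + 1/55.6)⁻¹ = 0.7097 MΩ.
V_A by voltage divider: V_A = 4.46 × 0.7097/(6.08 + 0.7097) = 0.4662 V.
Branch current I = V_A/R_F = 0.4662/1.18 = 0.3951 µA.
(Equivalently: I_total = 0.6569 µA, then current-divider fraction G_k/ΣG = 0.6014.)

I ≈ 0.395 µA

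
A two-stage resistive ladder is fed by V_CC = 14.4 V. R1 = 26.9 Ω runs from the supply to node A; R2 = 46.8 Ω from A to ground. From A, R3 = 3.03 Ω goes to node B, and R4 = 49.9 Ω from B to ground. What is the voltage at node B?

V_B ≈ 6.52 V

Looking into the second stage from A: R3 + R4 = 52.93 Ω appears in parallel with R2.
Effective lower resistance at A: R2 ‖ 52.93 = 24.84 Ω.
V_A = 14.4 × 24.84/(26.9 + 24.84) = 6.913 V.
V_B = V_A × 0.9428 = 6.517 V.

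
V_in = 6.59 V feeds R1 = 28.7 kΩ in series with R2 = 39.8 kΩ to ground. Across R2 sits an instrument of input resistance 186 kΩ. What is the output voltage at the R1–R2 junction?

V_out ≈ 3.51 V

The load sits in parallel with R2, giving an effective lower resistance R2' = R2·R_L/(R2+R_L) = 32.78 kΩ.
Then V_out = V_in · R2'/(R1 + R2') = 6.59 × 32.78/61.48 = 3.514 V.
(Unloaded it would be 3.83 V; the load pulls it down.)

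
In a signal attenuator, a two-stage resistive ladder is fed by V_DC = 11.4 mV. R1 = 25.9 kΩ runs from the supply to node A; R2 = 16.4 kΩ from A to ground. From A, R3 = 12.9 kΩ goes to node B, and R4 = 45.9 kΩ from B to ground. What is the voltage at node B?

Looking into the second stage from A: R3 + R4 = 58.80 kΩ appears in parallel with R2.
R2 ‖ (R3+R4) = 12.82 kΩ.
So V_A = 11.4 × 0.3312 = 3.775 mV.
Stage 2 is unloaded, so V_B = V_A · R4/(R3+R4) = 3.775 × 45.9/58.80 = 2.947 mV.

V_B ≈ 2.95 mV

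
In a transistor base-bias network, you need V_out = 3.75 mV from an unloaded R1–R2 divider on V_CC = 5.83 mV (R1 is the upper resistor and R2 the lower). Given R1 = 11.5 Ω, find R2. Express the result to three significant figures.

V_out/V_CC = R2/(R1+R2) = 0.6432.
Rearranging, R2 = R1·k/(1−k) = 11.5 × 1.803 = 20.73 Ω.

R2 ≈ 20.7 Ω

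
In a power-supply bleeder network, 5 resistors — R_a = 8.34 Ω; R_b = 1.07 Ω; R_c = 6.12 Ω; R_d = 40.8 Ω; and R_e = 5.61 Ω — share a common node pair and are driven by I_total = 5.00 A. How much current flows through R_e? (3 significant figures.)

Conductances: ΣG = 1/8.34 + 1/1.07 + 1/6.12 + 1/40.8 + 1/5.61 = 1.421 (1/Ω).
Current divider: I(R_e) = I_total · G_k/ΣG = 5.00 × (0.1783/1.421) = 5.00 × 0.1255 = 0.6274 A.

I ≈ 0.627 A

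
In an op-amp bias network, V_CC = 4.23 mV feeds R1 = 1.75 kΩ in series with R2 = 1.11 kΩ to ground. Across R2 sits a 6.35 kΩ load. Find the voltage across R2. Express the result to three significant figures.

R2 ‖ R_L = (1.11 × 6.35)/(1.11 + 6.35) = 0.9448 kΩ.
Now apply the divider: V_out = 4.23 × 0.3506 = 1.483 mV.

V_out ≈ 1.48 mV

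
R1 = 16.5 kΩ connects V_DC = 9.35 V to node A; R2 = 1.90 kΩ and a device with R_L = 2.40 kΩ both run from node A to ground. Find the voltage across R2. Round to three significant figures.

First combine the lower leg with the load: R2 ‖ R_L = 1.060 kΩ.
Then V_out = V_DC · R2'/(R1 + R2') = 9.35 × 1.060/17.56 = 0.5646 V.

V_out ≈ 0.565 V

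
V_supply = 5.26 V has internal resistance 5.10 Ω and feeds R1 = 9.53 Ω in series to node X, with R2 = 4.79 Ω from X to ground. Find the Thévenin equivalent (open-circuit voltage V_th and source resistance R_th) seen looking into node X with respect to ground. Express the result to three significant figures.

V_th ≈ 1.30 V, R_th ≈ 3.61 Ω

R1' = 5.10 + 9.53 = 14.63 Ω (source resistance + R1).
V_th is the unloaded tap voltage: V_supply · R2/(R1'+R2) = 5.26 × 0.2467 = 1.297 V.
With V_supply suppressed (replaced by a short), R_th = R1' ‖ R2 = (14.63 × 4.79)/(14.63 + 4.79) = 3.609 Ω.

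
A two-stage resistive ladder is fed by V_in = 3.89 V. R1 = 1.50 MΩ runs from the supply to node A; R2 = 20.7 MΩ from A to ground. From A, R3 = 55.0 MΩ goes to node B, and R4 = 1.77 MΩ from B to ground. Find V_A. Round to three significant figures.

V_A ≈ 3.54 V

Node A sees R2 in parallel with the series input of stage 2, R3 + R4 = 56.77 MΩ.
R2 ‖ (R3+R4) = 15.17 MΩ.
So V_A = 3.89 × 0.9100 = 3.540 V.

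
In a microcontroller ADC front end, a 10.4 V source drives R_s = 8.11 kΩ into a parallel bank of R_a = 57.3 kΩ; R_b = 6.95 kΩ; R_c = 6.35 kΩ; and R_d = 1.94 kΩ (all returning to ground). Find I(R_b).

I ≈ 0.193 mA

Equivalent of the parallel group: R_p = 1.199 kΩ.
V_A = 10.4 × 1.199/9.309 = 1.339 V.
I(R_b) = V_A / R_b = 1.339/6.95 = 0.1927 mA.
(Check via current divider: I_total = 1.117 mA; share G_k/ΣG = 0.1725 → same result.)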